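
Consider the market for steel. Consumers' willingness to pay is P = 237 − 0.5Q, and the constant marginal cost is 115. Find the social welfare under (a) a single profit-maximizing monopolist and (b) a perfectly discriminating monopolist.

Monopoly: TS = 11163; Perfect PD: TS = 14884

A monopolist chooses Q where MR = MC. MR = 237 − Q; setting this equal to 115 gives Q = 122 and P = 176.
CS = ½·(237 − 176)·122 = 3721; PS = (176 − 115)·122 = 7442; TS = 11163.
Under first-degree price discrimination the firm charges each unit its demand price and produces up to where P = MC, i.e. Q = 244. Consumer surplus is zero; producer surplus equals total surplus.
TS = 14884 (equal to competitive TS).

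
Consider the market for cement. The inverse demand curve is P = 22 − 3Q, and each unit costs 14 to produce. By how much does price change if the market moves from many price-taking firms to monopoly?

P rises by 4

Under competition P = MC = 14, so Q = (22 − 14)/3 = 8/3.
Monopoly sets MR = MC: 22 − 6Q = 14 ⇒ Q = 4/3, P = 22 − 3·4/3 = 18.
Change in price: 18 − 14 = 4.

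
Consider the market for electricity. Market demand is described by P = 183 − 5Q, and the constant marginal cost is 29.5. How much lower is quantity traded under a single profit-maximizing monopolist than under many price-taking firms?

Competitive firms price at marginal cost: P = 29.5, giving Q = 30.7.
Monopoly sets MR = MC: 183 − 10Q = 29.5 ⇒ Q = 15.35, P = 183 − 5·15.35 = 106.25.
Change in quantity traded: 15.35 − 30.7 = −15.35.

Q falls by 15.35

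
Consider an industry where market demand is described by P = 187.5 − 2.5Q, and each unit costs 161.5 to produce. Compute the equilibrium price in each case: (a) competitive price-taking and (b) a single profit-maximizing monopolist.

Perfect competition: P = MC = 161.5, so 187.5 − 2.5Q = 161.5 and Q = 10.4.
The monopolist equates marginal revenue to marginal cost: 187.5 − 5Q = 161.5, so Q = 5.2. From demand, P = 174.5.

Competition: P = 161.5; Monopoly: P = 174.5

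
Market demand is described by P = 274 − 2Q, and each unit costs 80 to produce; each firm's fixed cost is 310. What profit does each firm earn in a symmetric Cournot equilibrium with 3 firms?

π_i = 866.125

In a 3-firm Cournot equilibrium, symmetry and the first-order condition give q = (274 − 80)/(8) = 24.25. So Q = 72.75 and P = 128.5.
Each firm's profit = (128.5 − 80)·24.25 − 310 = 866.125.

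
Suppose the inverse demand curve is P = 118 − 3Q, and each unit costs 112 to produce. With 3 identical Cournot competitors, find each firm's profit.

Cournot with 3 identical firms: the symmetric best-response condition is 118 − 12q = 112. Each firm produces q = 0.5, total output Q = 1.5, price P = 113.5.
Each firm's profit = (113.5 − 112)·0.5 = 0.75.

π_i = 0.75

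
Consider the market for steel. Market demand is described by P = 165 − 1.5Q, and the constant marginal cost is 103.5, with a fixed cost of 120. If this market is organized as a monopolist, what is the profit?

Monopoly sets MR = MC: 165 − 3Q = 103.5 ⇒ Q = 20.5, P = 165 − 1.5·20.5 = 134.25.
Profit = (134.25 − 103.5)·20.5 − 120 = 510.375.

Profit = 510.375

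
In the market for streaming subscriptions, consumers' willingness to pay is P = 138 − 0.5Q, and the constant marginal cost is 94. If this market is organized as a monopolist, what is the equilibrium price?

P = 116

A monopolist chooses Q where MR = MC. MR = 138 − Q; setting this equal to 94 gives Q = 44 and P = 116.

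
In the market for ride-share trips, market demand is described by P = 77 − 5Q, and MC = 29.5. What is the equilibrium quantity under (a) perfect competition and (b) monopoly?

Competition: Q = 9.5; Monopoly: Q = 4.75

Under competition P = MC = 29.5, so Q = (77 − 29.5)/5 = 9.5.
The monopolist equates marginal revenue to marginal cost: 77 − 10Q = 29.5, so Q = 4.75. From demand, P = 53.25.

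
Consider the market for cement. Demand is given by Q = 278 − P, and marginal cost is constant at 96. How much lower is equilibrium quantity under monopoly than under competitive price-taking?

Equilibrium quantity falls by 91

Inverting demand: P = 278 − Q.
Under competition P = MC = 96, so Q = (278 − 96)/1 = 182.
A monopolist chooses Q where MR = MC. MR = 278 − 2Q; setting this equal to 96 gives Q = 91 and P = 187.
Change in equilibrium quantity: 91 − 182 = −91.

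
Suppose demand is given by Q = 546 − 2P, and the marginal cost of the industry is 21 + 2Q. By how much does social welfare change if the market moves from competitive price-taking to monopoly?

Inverting demand: P = 273 − 0.5Q.
Competitive equilibrium sets price equal to marginal cost: 273 − 0.5Q = 21 + 2Q, so Q = 100.8 and P = 222.6.
CS = ½·(273 − 222.6)·100.8 = 2540.16; PS = (222.6·100.8 − 21·100.8 − ½·2·100.8²) = 10160.64; TS = 12700.8.
The monopolist equates marginal revenue to marginal cost: 273 − Q = 21 + 2Q, so Q = 84. From demand, P = 231.
CS = ½·(273 − 231)·84 = 1764; PS = (231·84 − 21·84 − ½·2·84²) = 10584; TS = 12348.
Change in social welfare: 12348 − 12700.8 = −352.8.

Social welfare falls by 352.8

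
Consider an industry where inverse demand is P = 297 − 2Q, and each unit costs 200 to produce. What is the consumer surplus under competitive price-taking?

CS = 2352.25

Perfect competition: P = MC = 200, so 297 − 2Q = 200 and Q = 48.5.
CS = ½·(297 − 200)·48.5 = 2352.25.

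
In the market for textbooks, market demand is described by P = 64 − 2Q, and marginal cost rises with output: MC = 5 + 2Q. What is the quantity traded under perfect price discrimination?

Q = 14.75

Under first-degree price discrimination the firm charges each unit its demand price and produces up to where P = MC, i.e. Q = 14.75. Consumer surplus is zero; producer surplus equals total surplus.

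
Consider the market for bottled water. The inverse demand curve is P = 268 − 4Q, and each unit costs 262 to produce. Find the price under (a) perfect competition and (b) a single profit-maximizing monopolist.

Under competition P = MC = 262, so Q = (268 − 262)/4 = 1.5.
The monopolist equates marginal revenue to marginal cost: 268 − 8Q = 262, so Q = 0.75. From demand, P = 265.

Competition: P = 262; Monopoly: P = 265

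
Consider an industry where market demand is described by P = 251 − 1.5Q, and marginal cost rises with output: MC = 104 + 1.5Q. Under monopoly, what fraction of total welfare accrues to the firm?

PS/TS = 0.75

The monopolist equates marginal revenue to marginal cost: 251 − 3Q = 104 + 1.5Q, so Q = 98/3. From demand, P = 202.
CS = ½·(251 − 202)·98/3 = 2401/3.
PS = P·Q − VC(Q) = 202·98/3 − (104·98/3 + ½·1.5·(98/3)²) = 2401.
Share captured = PS/TS = 2401/(9604/3) = 0.75.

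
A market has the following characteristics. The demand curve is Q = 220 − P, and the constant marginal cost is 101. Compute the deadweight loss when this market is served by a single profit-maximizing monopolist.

Inverting demand: P = 220 − Q.
Competitive firms price at marginal cost: P = 101, giving Q = 119.
The monopolist equates marginal revenue to marginal cost: 220 − 2Q = 101, so Q = 59.5. From demand, P = 160.5.
DWL is the triangle between Q = 59.5 and Q = 119: ½·(119 − 59.5)·(160.5 − 101) = 1770.125.

DWL = 1770.125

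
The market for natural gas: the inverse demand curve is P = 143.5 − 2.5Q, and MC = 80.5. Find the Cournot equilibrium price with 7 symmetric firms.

Cournot with 7 identical firms: the symmetric best-response condition is 143.5 − 20q = 80.5. Each firm produces q = 3.15, total output Q = 22.05, price P = 88.375.

P = 88.375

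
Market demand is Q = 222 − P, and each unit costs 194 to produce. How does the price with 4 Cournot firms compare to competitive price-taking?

Inverting demand: P = 222 − Q.
Cournot with 4 identical firms: the symmetric best-response condition is 222 − 5q = 194. Each firm produces q = 5.6, total output Q = 22.4, price P = 199.6.
Perfect competition: P = MC = 194, so 222 − Q = 194 and Q = 28.

Cournot: P = 199.6; Competition: P = 194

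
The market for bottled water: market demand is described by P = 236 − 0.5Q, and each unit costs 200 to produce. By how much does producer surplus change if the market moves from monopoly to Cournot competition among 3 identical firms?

The monopolist equates marginal revenue to marginal cost: 236 − Q = 200, so Q = 36. From demand, P = 218.
PS = (218 − 200)·36 = 648.
With 3 symmetric Cournot firms, each firm's FOC gives 236 − 2q = 200, so q = 18, Q = 3·18 = 54, and P = 209.
PS = (209 − 200)·54 = 486.
Change in producer surplus: 486 − 648 = −162.

PS falls by 162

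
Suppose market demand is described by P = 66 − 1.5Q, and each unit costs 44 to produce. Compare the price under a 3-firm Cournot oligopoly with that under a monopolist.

In a 3-firm Cournot equilibrium, symmetry and the first-order condition give q = (66 − 44)/(6) = 11/3. So Q = 11 and P = 49.5.
A monopolist chooses Q where MR = MC. MR = 66 − 3Q; setting this equal to 44 gives Q = 22/3 and P = 55.

Cournot: P = 49.5; Monopoly: P = 55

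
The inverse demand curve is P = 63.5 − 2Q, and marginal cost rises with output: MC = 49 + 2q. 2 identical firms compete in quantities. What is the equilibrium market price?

With 2 symmetric Cournot firms, each firm's FOC gives 63.5 − 6q = 49 + 2q, so q = 29/16, Q = 2·29/16 = 3.625, and P = 56.25.

P = 56.25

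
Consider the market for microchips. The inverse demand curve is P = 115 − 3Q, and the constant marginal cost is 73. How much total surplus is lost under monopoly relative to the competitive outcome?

Perfect competition: P = MC = 73, so 115 − 3Q = 73 and Q = 14.
Monopoly sets MR = MC: 115 − 6Q = 73 ⇒ Q = 7, P = 115 − 3·7 = 94.
DWL is the triangle between Q = 7 and Q = 14: ½·(14 − 7)·(94 − 73) = 73.5.

DWL = 73.5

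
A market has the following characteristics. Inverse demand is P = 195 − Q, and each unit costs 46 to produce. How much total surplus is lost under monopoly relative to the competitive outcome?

Perfect competition: P = MC = 46, so 195 − Q = 46 and Q = 149.
The monopolist equates marginal revenue to marginal cost: 195 − 2Q = 46, so Q = 74.5. From demand, P = 120.5.
DWL is the triangle between Q = 74.5 and Q = 149: ½·(149 − 74.5)·(120.5 − 46) = 2775.125.

DWL = 2775.125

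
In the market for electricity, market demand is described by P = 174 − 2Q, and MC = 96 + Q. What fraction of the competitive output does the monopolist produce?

The monopolist equates marginal revenue to marginal cost: 174 − 4Q = 96 + Q, so Q = 15.6. From demand, P = 142.8.
Competitive equilibrium sets price equal to marginal cost: 174 − 2Q = 96 + Q, so Q = 26 and P = 122.
Ratio Q_m/Q_c = 15.6/26 = 0.6.

Q_m/Q_c = 0.6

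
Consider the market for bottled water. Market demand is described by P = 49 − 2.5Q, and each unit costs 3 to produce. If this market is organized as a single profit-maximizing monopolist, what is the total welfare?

TS = 317.4

A monopolist chooses Q where MR = MC. MR = 49 − 5Q; setting this equal to 3 gives Q = 9.2 and P = 26.
CS = ½·(49 − 26)·9.2 = 105.8; PS = (26 − 3)·9.2 = 211.6; TS = 317.4.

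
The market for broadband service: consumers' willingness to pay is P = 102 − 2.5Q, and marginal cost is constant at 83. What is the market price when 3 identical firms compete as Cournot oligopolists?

In a 3-firm Cournot equilibrium, symmetry and the first-order condition give q = (102 − 83)/(10) = 1.9. So Q = 5.7 and P = 87.75.

P = 87.75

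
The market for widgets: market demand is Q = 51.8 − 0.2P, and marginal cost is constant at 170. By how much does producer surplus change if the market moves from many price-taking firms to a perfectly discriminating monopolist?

Producer surplus rises by 792.1

Inverting demand: P = 259 − 5Q.
Competitive firms price at marginal cost: P = 170, giving Q = 17.8.
PS = (170 − 170)·17.8 = 0.
Under first-degree price discrimination the firm charges each unit its demand price and produces up to where P = MC, i.e. Q = 17.8. Consumer surplus is zero; producer surplus equals total surplus.
PS = ½·(259 − 170)·17.8 = 792.1.
Change in producer surplus: 792.1 − 0 = 792.1.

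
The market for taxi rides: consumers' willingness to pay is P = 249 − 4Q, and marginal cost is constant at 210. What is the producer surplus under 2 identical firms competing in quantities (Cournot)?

With 2 symmetric Cournot firms, each firm's FOC gives 249 − 12q = 210, so q = 3.25, Q = 2·3.25 = 6.5, and P = 223.
PS = (223 − 210)·6.5 = 84.5.

PS = 84.5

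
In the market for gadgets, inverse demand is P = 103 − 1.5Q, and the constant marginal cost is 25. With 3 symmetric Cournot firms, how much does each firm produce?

Cournot with 3 identical firms: the symmetric best-response condition is 103 − 6q = 25. Each firm produces q = 13, total output Q = 39, price P = 44.5.

q_i = 13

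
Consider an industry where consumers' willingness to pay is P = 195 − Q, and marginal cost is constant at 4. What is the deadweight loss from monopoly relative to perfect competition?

Competitive firms price at marginal cost: P = 4, giving Q = 191.
A monopolist chooses Q where MR = MC. MR = 195 − 2Q; setting this equal to 4 gives Q = 95.5 and P = 99.5.
DWL is the triangle between Q = 95.5 and Q = 191: ½·(191 − 95.5)·(99.5 − 4) = 4560.125.

DWL = 4560.125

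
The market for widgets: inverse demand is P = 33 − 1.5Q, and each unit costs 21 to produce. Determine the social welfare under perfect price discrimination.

With perfect price discrimination, output is the efficient level Q = 8 (where demand meets MC), but every buyer pays their willingness to pay: CS = 0 and PS = total surplus.
TS = 48 (equal to competitive TS).

TS = 48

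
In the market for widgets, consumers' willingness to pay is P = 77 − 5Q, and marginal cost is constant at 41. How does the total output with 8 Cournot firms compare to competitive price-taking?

Cournot: Q = 6.4; Competition: Q = 7.2

With 8 symmetric Cournot firms, each firm's FOC gives 77 − 45q = 41, so q = 0.8, Q = 8·0.8 = 6.4, and P = 45.
Competitive firms price at marginal cost: P = 41, giving Q = 7.2.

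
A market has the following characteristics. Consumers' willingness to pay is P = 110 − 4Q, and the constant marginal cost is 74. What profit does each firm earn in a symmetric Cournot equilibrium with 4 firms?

π_i = 12.96

In a 4-firm Cournot equilibrium, symmetry and the first-order condition give q = (110 − 74)/(20) = 1.8. So Q = 7.2 and P = 81.2.
Each firm's profit = (81.2 − 74)·1.8 = 12.96.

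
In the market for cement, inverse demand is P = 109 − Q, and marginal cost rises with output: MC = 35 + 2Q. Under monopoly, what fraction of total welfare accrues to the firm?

A monopolist chooses Q where MR = MC. MR = 109 − 2Q; setting this equal to 35 + 2Q gives Q = 18.5 and P = 90.5.
CS = ½·(109 − 90.5)·18.5 = 171.125.
PS = P·Q − VC(Q) = 90.5·18.5 − (35·18.5 + ½·2·18.5²) = 684.5.
Share captured = PS/TS = 684.5/855.625 = 0.8.

PS/TS = 0.8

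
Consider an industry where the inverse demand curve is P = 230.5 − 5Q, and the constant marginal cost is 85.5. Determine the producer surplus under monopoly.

Monopoly sets MR = MC: 230.5 − 10Q = 85.5 ⇒ Q = 14.5, P = 230.5 − 5·14.5 = 158.
PS = (158 − 85.5)·14.5 = 1051.25.

PS = 1051.25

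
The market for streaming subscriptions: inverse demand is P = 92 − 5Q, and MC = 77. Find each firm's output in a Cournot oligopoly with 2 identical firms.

With 2 symmetric Cournot firms, each firm's FOC gives 92 − 15q = 77, so q = 1, Q = 2·1 = 2, and P = 82.

q_i = 1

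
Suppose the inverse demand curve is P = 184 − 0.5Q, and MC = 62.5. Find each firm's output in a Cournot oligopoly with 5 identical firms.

q_i = 40.5

Cournot with 5 identical firms: the symmetric best-response condition is 184 − 3q = 62.5. Each firm produces q = 40.5, total output Q = 202.5, price P = 82.75.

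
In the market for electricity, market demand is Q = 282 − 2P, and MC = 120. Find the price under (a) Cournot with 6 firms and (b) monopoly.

Inverting demand: P = 141 − 0.5Q.
Cournot with 6 identical firms: the symmetric best-response condition is 141 − 3.5q = 120. Each firm produces q = 6, total output Q = 36, price P = 123.
The monopolist equates marginal revenue to marginal cost: 141 − Q = 120, so Q = 21. From demand, P = 130.5.

Cournot: P = 123; Monopoly: P = 130.5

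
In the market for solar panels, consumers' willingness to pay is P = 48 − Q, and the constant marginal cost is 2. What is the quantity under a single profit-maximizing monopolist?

Q = 23

The monopolist equates marginal revenue to marginal cost: 48 − 2Q = 2, so Q = 23. From demand, P = 25.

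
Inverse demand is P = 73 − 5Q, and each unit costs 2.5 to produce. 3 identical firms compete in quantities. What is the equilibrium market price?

P = 20.125

With 3 symmetric Cournot firms, each firm's FOC gives 73 − 20q = 2.5, so q = 3.525, Q = 3·3.525 = 10.575, and P = 20.125.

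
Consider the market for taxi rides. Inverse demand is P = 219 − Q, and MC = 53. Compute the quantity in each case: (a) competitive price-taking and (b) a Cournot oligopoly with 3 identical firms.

Competition: Q = 166; Cournot: Q = 124.5

Competitive firms price at marginal cost: P = 53, giving Q = 166.
In a 3-firm Cournot equilibrium, symmetry and the first-order condition give q = (219 − 53)/(4) = 41.5. So Q = 124.5 and P = 94.5.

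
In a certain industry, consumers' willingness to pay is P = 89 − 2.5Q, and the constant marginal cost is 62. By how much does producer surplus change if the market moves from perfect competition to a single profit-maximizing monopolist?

Competitive firms price at marginal cost: P = 62, giving Q = 10.8.
PS = (62 − 62)·10.8 = 0.
The monopolist equates marginal revenue to marginal cost: 89 − 5Q = 62, so Q = 5.4. From demand, P = 75.5.
PS = (75.5 − 62)·5.4 = 72.9.
Change in producer surplus: 72.9 − 0 = 72.9.

PS rises by 72.9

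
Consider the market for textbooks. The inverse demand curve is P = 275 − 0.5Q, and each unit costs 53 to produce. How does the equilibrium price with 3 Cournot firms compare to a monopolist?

Cournot: P = 108.5; Monopoly: P = 164

With 3 symmetric Cournot firms, each firm's FOC gives 275 − 2q = 53, so q = 111, Q = 3·111 = 333, and P = 108.5.
The monopolist equates marginal revenue to marginal cost: 275 − Q = 53, so Q = 222. From demand, P = 164.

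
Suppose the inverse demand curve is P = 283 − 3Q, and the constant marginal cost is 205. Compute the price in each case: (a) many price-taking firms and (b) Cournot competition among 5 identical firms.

Competition: P = 205; Cournot: P = 218

Perfect competition: P = MC = 205, so 283 − 3Q = 205 and Q = 26.
With 5 symmetric Cournot firms, each firm's FOC gives 283 − 18q = 205, so q = 13/3, Q = 5·13/3 = 65/3, and P = 218.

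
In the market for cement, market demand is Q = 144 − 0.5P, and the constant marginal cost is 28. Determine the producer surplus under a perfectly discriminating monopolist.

PS = 16900

Inverting demand: P = 288 − 2Q.
A perfectly discriminating monopolist sells every unit with P(Q) ≥ MC(Q), so output equals the competitive quantity Q = 130. Each buyer pays their reservation price, so CS = 0 and the firm captures all surplus.
PS = ½·(288 − 28)·130 = 16900.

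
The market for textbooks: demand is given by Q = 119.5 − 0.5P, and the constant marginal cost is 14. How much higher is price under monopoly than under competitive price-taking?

Price rises by 112.5

Inverting demand: P = 239 − 2Q.
Perfect competition: P = MC = 14, so 239 − 2Q = 14 and Q = 112.5.
Monopoly sets MR = MC: 239 − 4Q = 14 ⇒ Q = 56.25, P = 239 − 2·56.25 = 126.5.
Change in price: 126.5 − 14 = 112.5.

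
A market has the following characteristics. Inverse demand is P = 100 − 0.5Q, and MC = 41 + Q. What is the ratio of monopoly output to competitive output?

Q_m/Q_c = 0.75

The monopolist equates marginal revenue to marginal cost: 100 − Q = 41 + Q, so Q = 29.5. From demand, P = 85.25.
Competitive equilibrium sets price equal to marginal cost: 100 − 0.5Q = 41 + Q, so Q = 118/3 and P = 241/3.
Ratio Q_m/Q_c = 29.5/(118/3) = 0.75.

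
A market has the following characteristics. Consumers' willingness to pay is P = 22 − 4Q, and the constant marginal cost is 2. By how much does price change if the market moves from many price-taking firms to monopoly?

Price rises by 10

Competitive firms price at marginal cost: P = 2, giving Q = 5.
A monopolist chooses Q where MR = MC. MR = 22 − 8Q; setting this equal to 2 gives Q = 2.5 and P = 12.
Change in price: 12 − 2 = 10.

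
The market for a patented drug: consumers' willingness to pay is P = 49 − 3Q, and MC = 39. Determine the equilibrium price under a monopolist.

P = 44

Monopoly sets MR = MC: 49 − 6Q = 39 ⇒ Q = 5/3, P = 49 − 3·5/3 = 44.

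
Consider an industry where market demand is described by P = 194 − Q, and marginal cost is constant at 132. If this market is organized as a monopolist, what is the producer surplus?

The monopolist equates marginal revenue to marginal cost: 194 − 2Q = 132, so Q = 31. From demand, P = 163.
PS = (163 − 132)·31 = 961.

PS = 961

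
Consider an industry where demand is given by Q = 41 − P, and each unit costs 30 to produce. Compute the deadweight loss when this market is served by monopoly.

Inverting demand: P = 41 − Q.
Perfect competition: P = MC = 30, so 41 − Q = 30 and Q = 11.
Monopoly sets MR = MC: 41 − 2Q = 30 ⇒ Q = 5.5, P = 41 − 5.5 = 35.5.
DWL is the triangle between Q = 5.5 and Q = 11: ½·(11 − 5.5)·(35.5 − 30) = 15.125.

DWL = 15.125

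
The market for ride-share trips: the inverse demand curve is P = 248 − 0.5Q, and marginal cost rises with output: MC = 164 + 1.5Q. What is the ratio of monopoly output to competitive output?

The monopolist equates marginal revenue to marginal cost: 248 − Q = 164 + 1.5Q, so Q = 33.6. From demand, P = 231.2.
Competitive equilibrium sets price equal to marginal cost: 248 − 0.5Q = 164 + 1.5Q, so Q = 42 and P = 227.
Ratio Q_m/Q_c = 33.6/42 = 0.8.

Q_m/Q_c = 0.8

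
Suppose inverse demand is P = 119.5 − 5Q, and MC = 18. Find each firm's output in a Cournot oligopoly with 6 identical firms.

q_i = 2.9

In a 6-firm Cournot equilibrium, symmetry and the first-order condition give q = (119.5 − 18)/(35) = 2.9. So Q = 17.4 and P = 32.5.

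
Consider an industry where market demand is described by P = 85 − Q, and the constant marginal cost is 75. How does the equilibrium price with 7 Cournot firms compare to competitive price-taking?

Cournot: P = 76.25; Competition: P = 75

In a 7-firm Cournot equilibrium, symmetry and the first-order condition give q = (85 − 75)/(8) = 1.25. So Q = 8.75 and P = 76.25.
Under competition P = MC = 75, so Q = (85 − 75)/1 = 10.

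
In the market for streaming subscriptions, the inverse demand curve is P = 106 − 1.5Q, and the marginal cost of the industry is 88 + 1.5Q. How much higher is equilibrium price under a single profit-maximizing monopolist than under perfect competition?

P rises by 3

Competitive equilibrium sets price equal to marginal cost: 106 − 1.5Q = 88 + 1.5Q, so Q = 6 and P = 97.
Monopoly sets MR = MC: 106 − 3Q = 88 + 1.5Q ⇒ Q = 4, P = 106 − 1.5·4 = 100.
Change in equilibrium price: 100 − 97 = 3.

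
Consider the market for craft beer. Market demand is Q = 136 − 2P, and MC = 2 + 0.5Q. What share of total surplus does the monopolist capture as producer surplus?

Inverting demand: P = 68 − 0.5Q.
Monopoly sets MR = MC: 68 − Q = 2 + 0.5Q ⇒ Q = 44, P = 68 − 0.5·44 = 46.
CS = ½·(68 − 46)·44 = 484.
PS = P·Q − VC(Q) = 46·44 − (2·44 + ½·0.5·44²) = 1452.
Share captured = PS/TS = 1452/1936 = 0.75.

PS/TS = 0.75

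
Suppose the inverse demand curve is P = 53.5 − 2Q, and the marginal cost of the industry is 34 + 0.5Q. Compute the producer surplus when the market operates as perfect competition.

PS = 15.21

Competitive equilibrium sets price equal to marginal cost: 53.5 − 2Q = 34 + 0.5Q, so Q = 7.8 and P = 37.9.
PS = P·Q − VC(Q) = 37.9·7.8 − (34·7.8 + ½·0.5·7.8²) = 15.21.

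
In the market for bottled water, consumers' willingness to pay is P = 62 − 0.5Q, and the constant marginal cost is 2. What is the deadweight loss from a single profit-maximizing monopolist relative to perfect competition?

Under competition P = MC = 2, so Q = (62 − 2)/0.5 = 120.
The monopolist equates marginal revenue to marginal cost: 62 − Q = 2, so Q = 60. From demand, P = 32.
DWL is the triangle between Q = 60 and Q = 120: ½·(120 − 60)·(32 − 2) = 900.

DWL = 900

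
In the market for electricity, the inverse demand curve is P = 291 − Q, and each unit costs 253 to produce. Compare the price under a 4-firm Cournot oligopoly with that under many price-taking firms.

With 4 symmetric Cournot firms, each firm's FOC gives 291 − 5q = 253, so q = 7.6, Q = 4·7.6 = 30.4, and P = 260.6.
Competitive firms price at marginal cost: P = 253, giving Q = 38.

Cournot: P = 260.6; Competition: P = 253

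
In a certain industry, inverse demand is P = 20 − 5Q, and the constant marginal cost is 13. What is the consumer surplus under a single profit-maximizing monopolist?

CS = 1.225

A monopolist chooses Q where MR = MC. MR = 20 − 10Q; setting this equal to 13 gives Q = 0.7 and P = 16.5.
CS = ½·(20 − 16.5)·0.7 = 1.225.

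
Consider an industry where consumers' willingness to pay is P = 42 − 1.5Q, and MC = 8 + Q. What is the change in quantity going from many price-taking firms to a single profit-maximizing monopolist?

Competitive equilibrium sets price equal to marginal cost: 42 − 1.5Q = 8 + Q, so Q = 13.6 and P = 21.6.
A monopolist chooses Q where MR = MC. MR = 42 − 3Q; setting this equal to 8 + Q gives Q = 8.5 and P = 29.25.
Change in quantity: 8.5 − 13.6 = −5.1.

Quantity falls by 5.1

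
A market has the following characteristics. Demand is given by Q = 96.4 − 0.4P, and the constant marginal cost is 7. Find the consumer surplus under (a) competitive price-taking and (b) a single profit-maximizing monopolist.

Inverting demand: P = 241 − 2.5Q.
Under competition P = MC = 7, so Q = (241 − 7)/2.5 = 93.6.
CS = ½·(241 − 7)·93.6 = 10951.2.
A monopolist chooses Q where MR = MC. MR = 241 − 5Q; setting this equal to 7 gives Q = 46.8 and P = 124.
CS = ½·(241 − 124)·46.8 = 2737.8.

Competition: CS = 10951.2; Monopoly: CS = 2737.8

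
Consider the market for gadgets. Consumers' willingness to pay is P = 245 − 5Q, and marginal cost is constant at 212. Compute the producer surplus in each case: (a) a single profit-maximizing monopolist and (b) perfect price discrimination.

Monopoly: PS = 54.45; Perfect PD: PS = 108.9

Monopoly sets MR = MC: 245 − 10Q = 212 ⇒ Q = 3.3, P = 245 − 5·3.3 = 228.5.
PS = (228.5 − 212)·3.3 = 54.45.
A perfectly discriminating monopolist sells every unit with P(Q) ≥ MC(Q), so output equals the competitive quantity Q = 6.6. Each buyer pays their reservation price, so CS = 0 and the firm captures all surplus.
PS = ½·(245 − 212)·6.6 = 108.9.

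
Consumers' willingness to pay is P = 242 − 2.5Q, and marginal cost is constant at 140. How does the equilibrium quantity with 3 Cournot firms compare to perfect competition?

Cournot: Q = 30.6; Competition: Q = 40.8

In a 3-firm Cournot equilibrium, symmetry and the first-order condition give q = (242 − 140)/(10) = 10.2. So Q = 30.6 and P = 165.5.
Perfect competition: P = MC = 140, so 242 − 2.5Q = 140 and Q = 40.8.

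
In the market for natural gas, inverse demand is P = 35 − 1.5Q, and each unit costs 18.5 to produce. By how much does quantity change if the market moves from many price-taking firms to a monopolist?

Quantity falls by 5.5

Under competition P = MC = 18.5, so Q = (35 − 18.5)/1.5 = 11.
A monopolist chooses Q where MR = MC. MR = 35 − 3Q; setting this equal to 18.5 gives Q = 5.5 and P = 26.75.
Change in quantity: 5.5 − 11 = −5.5.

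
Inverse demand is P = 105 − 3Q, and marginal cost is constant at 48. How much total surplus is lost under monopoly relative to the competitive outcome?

DWL = 135.375

Perfect competition: P = MC = 48, so 105 − 3Q = 48 and Q = 19.
A monopolist chooses Q where MR = MC. MR = 105 − 6Q; setting this equal to 48 gives Q = 9.5 and P = 76.5.
DWL is the triangle between Q = 9.5 and Q = 19: ½·(19 − 9.5)·(76.5 − 48) = 135.375.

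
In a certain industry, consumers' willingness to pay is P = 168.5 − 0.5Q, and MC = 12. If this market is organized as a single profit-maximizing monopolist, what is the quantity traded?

Q = 156.5

The monopolist equates marginal revenue to marginal cost: 168.5 − Q = 12, so Q = 156.5. From demand, P = 90.25.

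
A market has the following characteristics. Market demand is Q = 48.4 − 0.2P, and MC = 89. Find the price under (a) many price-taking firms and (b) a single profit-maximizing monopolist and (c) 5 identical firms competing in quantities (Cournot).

Inverting demand: P = 242 − 5Q.
Perfect competition: P = MC = 89, so 242 − 5Q = 89 and Q = 30.6.
Monopoly sets MR = MC: 242 − 10Q = 89 ⇒ Q = 15.3, P = 242 − 5·15.3 = 165.5.
Cournot with 5 identical firms: the symmetric best-response condition is 242 − 30q = 89. Each firm produces q = 5.1, total output Q = 25.5, price P = 114.5.

Competition: P = 89; Monopoly: P = 165.5; Cournot: P = 114.5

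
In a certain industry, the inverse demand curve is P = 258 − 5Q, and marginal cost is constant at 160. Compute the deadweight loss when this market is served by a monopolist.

Competitive firms price at marginal cost: P = 160, giving Q = 19.6.
A monopolist chooses Q where MR = MC. MR = 258 − 10Q; setting this equal to 160 gives Q = 9.8 and P = 209.
DWL is the triangle between Q = 9.8 and Q = 19.6: ½·(19.6 − 9.8)·(209 − 160) = 240.1.

DWL = 240.1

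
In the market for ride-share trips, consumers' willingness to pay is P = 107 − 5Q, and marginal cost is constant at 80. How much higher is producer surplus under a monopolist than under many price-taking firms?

Under competition P = MC = 80, so Q = (107 − 80)/5 = 5.4.
PS = (80 − 80)·5.4 = 0.
The monopolist equates marginal revenue to marginal cost: 107 − 10Q = 80, so Q = 2.7. From demand, P = 93.5.
PS = (93.5 − 80)·2.7 = 36.45.
Change in producer surplus: 36.45 − 0 = 36.45.

PS rises by 36.45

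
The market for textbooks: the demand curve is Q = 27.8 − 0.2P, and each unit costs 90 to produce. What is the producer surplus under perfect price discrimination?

PS = 240.1

Inverting demand: P = 139 − 5Q.
With perfect price discrimination, output is the efficient level Q = 9.8 (where demand meets MC), but every buyer pays their willingness to pay: CS = 0 and PS = total surplus.
PS = ½·(139 − 90)·9.8 = 240.1.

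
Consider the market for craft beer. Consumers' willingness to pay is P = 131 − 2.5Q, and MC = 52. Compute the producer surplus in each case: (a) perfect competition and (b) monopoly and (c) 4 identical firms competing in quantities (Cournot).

Competitive firms price at marginal cost: P = 52, giving Q = 31.6.
PS = (52 − 52)·31.6 = 0.
A monopolist chooses Q where MR = MC. MR = 131 − 5Q; setting this equal to 52 gives Q = 15.8 and P = 91.5.
PS = (91.5 − 52)·15.8 = 624.1.
In a 4-firm Cournot equilibrium, symmetry and the first-order condition give q = (131 − 52)/(12.5) = 6.32. So Q = 25.28 and P = 67.8.
PS = (67.8 − 52)·25.28 = 399.424.

Competition: PS = 0; Monopoly: PS = 624.1; Cournot: PS = 399.424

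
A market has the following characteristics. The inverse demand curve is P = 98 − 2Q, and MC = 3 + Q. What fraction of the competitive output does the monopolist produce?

Q_m/Q_c = 0.6

A monopolist chooses Q where MR = MC. MR = 98 − 4Q; setting this equal to 3 + Q gives Q = 19 and P = 60.
Competitive equilibrium sets price equal to marginal cost: 98 − 2Q = 3 + Q, so Q = 95/3 and P = 104/3.
Ratio Q_m/Q_c = 19/(95/3) = 0.6.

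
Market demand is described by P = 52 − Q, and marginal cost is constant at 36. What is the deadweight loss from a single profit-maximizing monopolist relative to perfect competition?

DWL = 32

Competitive firms price at marginal cost: P = 36, giving Q = 16.
A monopolist chooses Q where MR = MC. MR = 52 − 2Q; setting this equal to 36 gives Q = 8 and P = 44.
DWL is the triangle between Q = 8 and Q = 16: ½·(16 − 8)·(44 − 36) = 32.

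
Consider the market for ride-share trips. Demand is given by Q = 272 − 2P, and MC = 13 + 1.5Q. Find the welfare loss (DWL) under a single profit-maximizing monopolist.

DWL = 151.29

Inverting demand: P = 136 − 0.5Q.
Under competition P = MC: 136 − 0.5Q = 13 + 1.5Q ⇒ Q = 61.5, P = 105.25.
The monopolist equates marginal revenue to marginal cost: 136 − Q = 13 + 1.5Q, so Q = 49.2. From demand, P = 111.4.
CS = ½·(136 − 105.25)·61.5 = 15129/16; PS = (105.25·61.5 − 13·61.5 − ½·1.5·61.5²) = 45387/16; TS = 3782.25.
CS = ½·(136 − 111.4)·49.2 = 605.16; PS = (111.4·49.2 − 13·49.2 − ½·1.5·49.2²) = 3025.8; TS = 3630.96.
DWL = 3782.25 − 3630.96 = 151.29.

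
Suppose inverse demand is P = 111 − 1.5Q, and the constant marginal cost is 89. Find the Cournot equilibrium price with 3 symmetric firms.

P = 94.5

In a 3-firm Cournot equilibrium, symmetry and the first-order condition give q = (111 − 89)/(6) = 11/3. So Q = 11 and P = 94.5.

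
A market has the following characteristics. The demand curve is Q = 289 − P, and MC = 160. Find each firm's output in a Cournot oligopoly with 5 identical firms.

q_i = 21.5

Inverting demand: P = 289 − Q.
In a 5-firm Cournot equilibrium, symmetry and the first-order condition give q = (289 − 160)/(6) = 21.5. So Q = 107.5 and P = 181.5.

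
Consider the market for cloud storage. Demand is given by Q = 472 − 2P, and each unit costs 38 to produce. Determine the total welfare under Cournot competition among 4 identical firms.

Inverting demand: P = 236 − 0.5Q.
With 4 symmetric Cournot firms, each firm's FOC gives 236 − 2.5q = 38, so q = 79.2, Q = 4·79.2 = 316.8, and P = 77.6.
CS = ½·(236 − 77.6)·316.8 = 25090.56; PS = (77.6 − 38)·316.8 = 12545.28; TS = 37635.84.

TS = 37635.84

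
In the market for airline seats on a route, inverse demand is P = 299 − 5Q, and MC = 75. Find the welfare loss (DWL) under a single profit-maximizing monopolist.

Competitive firms price at marginal cost: P = 75, giving Q = 44.8.
The monopolist equates marginal revenue to marginal cost: 299 − 10Q = 75, so Q = 22.4. From demand, P = 187.
DWL is the triangle between Q = 22.4 and Q = 44.8: ½·(44.8 − 22.4)·(187 − 75) = 1254.4.

DWL = 1254.4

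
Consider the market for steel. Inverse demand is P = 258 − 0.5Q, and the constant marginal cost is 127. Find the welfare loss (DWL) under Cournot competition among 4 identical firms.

Competitive firms price at marginal cost: P = 127, giving Q = 262.
Cournot with 4 identical firms: the symmetric best-response condition is 258 − 2.5q = 127. Each firm produces q = 52.4, total output Q = 209.6, price P = 153.2.
DWL is the triangle between Q = 209.6 and Q = 262: ½·(262 − 209.6)·(153.2 − 127) = 686.44.

DWL = 686.44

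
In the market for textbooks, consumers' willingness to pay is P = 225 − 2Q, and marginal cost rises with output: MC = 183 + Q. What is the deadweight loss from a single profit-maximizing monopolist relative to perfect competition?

DWL = 47.04

Under competition P = MC: 225 − 2Q = 183 + Q ⇒ Q = 14, P = 197.
Monopoly sets MR = MC: 225 − 4Q = 183 + Q ⇒ Q = 8.4, P = 225 − 2·8.4 = 208.2.
CS = ½·(225 − 197)·14 = 196; PS = (197·14 − 183·14 − ½·1·14²) = 98; TS = 294.
CS = ½·(225 − 208.2)·8.4 = 70.56; PS = (208.2·8.4 − 183·8.4 − ½·1·8.4²) = 176.4; TS = 246.96.
DWL = 294 − 246.96 = 47.04.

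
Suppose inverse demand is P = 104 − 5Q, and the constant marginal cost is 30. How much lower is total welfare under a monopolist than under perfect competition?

Competitive firms price at marginal cost: P = 30, giving Q = 14.8.
CS = ½·(104 − 30)·14.8 = 547.6; PS = (30 − 30)·14.8 = 0; TS = 547.6.
Monopoly sets MR = MC: 104 − 10Q = 30 ⇒ Q = 7.4, P = 104 − 5·7.4 = 67.
CS = ½·(104 − 67)·7.4 = 136.9; PS = (67 − 30)·7.4 = 273.8; TS = 410.7.
Change in total welfare: 410.7 − 547.6 = −136.9.

Total welfare falls by 136.9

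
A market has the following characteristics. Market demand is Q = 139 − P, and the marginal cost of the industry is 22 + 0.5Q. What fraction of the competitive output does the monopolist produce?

Inverting demand: P = 139 − Q.
A monopolist chooses Q where MR = MC. MR = 139 − 2Q; setting this equal to 22 + 0.5Q gives Q = 46.8 and P = 92.2.
Under competition P = MC: 139 − Q = 22 + 0.5Q ⇒ Q = 78, P = 61.
Ratio Q_m/Q_c = 46.8/78 = 0.6.

Q_m/Q_c = 0.6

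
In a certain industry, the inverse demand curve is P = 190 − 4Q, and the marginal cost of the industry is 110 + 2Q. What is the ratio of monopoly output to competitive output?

A monopolist chooses Q where MR = MC. MR = 190 − 8Q; setting this equal to 110 + 2Q gives Q = 8 and P = 158.
Competitive equilibrium sets price equal to marginal cost: 190 − 4Q = 110 + 2Q, so Q = 40/3 and P = 410/3.
Ratio Q_m/Q_c = 8/(40/3) = 0.6.

Q_m/Q_c = 0.6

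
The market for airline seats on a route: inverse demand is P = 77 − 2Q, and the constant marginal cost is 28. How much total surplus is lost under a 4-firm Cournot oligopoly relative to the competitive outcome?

DWL = 24.01

Under competition P = MC = 28, so Q = (77 − 28)/2 = 24.5.
Cournot with 4 identical firms: the symmetric best-response condition is 77 − 10q = 28. Each firm produces q = 4.9, total output Q = 19.6, price P = 37.8.
DWL is the triangle between Q = 19.6 and Q = 24.5: ½·(24.5 − 19.6)·(37.8 − 28) = 24.01.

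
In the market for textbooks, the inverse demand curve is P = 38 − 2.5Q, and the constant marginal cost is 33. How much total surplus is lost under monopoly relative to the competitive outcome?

Competitive firms price at marginal cost: P = 33, giving Q = 2.
The monopolist equates marginal revenue to marginal cost: 38 − 5Q = 33, so Q = 1. From demand, P = 35.5.
DWL is the triangle between Q = 1 and Q = 2: ½·(2 − 1)·(35.5 − 33) = 1.25.

DWL = 1.25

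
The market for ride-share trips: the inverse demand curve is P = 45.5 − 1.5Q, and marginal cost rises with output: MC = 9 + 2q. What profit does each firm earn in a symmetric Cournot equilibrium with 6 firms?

π_i = 21.316

In a 6-firm Cournot equilibrium, symmetry and the first-order condition give q = (45.5 − 9)/(12.5) = 2.92. So Q = 17.52 and P = 19.22.
Each firm's profit = 19.22·2.92 − (9·2.92 + ½·2·2.92²) = 21.316.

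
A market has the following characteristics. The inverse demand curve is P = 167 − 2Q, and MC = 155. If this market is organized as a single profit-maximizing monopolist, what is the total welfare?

TS = 27

The monopolist equates marginal revenue to marginal cost: 167 − 4Q = 155, so Q = 3. From demand, P = 161.
CS = ½·(167 − 161)·3 = 9; PS = (161 − 155)·3 = 18; TS = 27.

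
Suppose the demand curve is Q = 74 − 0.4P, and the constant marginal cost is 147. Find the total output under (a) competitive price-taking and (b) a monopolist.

Inverting demand: P = 185 − 2.5Q.
Competitive firms price at marginal cost: P = 147, giving Q = 15.2.
The monopolist equates marginal revenue to marginal cost: 185 − 5Q = 147, so Q = 7.6. From demand, P = 166.

Competition: Q = 15.2; Monopoly: Q = 7.6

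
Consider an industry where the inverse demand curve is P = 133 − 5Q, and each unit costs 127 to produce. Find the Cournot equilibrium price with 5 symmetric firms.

With 5 symmetric Cournot firms, each firm's FOC gives 133 − 30q = 127, so q = 0.2, Q = 5·0.2 = 1, and P = 128.

P = 128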